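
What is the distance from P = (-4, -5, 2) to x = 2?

distance = |a·x₀ + b·y₀ + c·z₀ - d| / √(a² + b² + c²)
  = |1·(-4) + 0·(-5) + 0·2 - 2| / √(1² + 0² + 0²)
  = |-4 + 0 + 0 - 2| / √(1 + 0 + 0)
  = |-6| / √1
  = 6 / 1
  ≈ 6

6


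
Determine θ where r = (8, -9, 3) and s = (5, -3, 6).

r·s = 8·5 + (-9)·(-3) + 3·6 = 40 + 27 + 18 = 85
|r| = √(8² + (-9)² + 3²) = √154 ≈ 12.41
|s| = √(5² + (-3)² + 6²) = √70 ≈ 8.367
cos θ = (r·s)/(|r||s|) = 85/(12.41·8.367) ≈ 0.8187
θ = arccos(0.8187) ≈ 35.05°

35.05°


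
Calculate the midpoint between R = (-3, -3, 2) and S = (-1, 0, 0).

M = ((x₁+x₂)/2, (y₁+y₂)/2, (z₁+z₂)/2)
  = ((-3 - 1)/2, (-3 + 0)/2, (2 + 0)/2)
  = (-4/2, -3/2, 2/2)
  = (-2, -1.5, 1)

(-2, -1.5, 1)


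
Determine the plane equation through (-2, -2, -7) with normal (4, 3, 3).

The plane through P with normal n = (a, b, c) satisfies n·(r - P) = 0,
i.e. ax + by + cz = a·x₀ + b·y₀ + c·z₀.
d = 4·(-2) + 3·(-2) + 3·(-7)
  = -8 - 6 - 21
  = -35
Equation: 4x + 3y + 3z = -35

4x + 3y + 3z = -35


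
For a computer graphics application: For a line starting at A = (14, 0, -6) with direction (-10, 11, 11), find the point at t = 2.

P(t) = A + t·d
  = (14 + (-10)·2, 0 + 11·2, -6 + 11·2)
  = (14 - 20, 0 + 22, -6 + 22)
  = (-6, 22, 16)

(-6, 22, 16)


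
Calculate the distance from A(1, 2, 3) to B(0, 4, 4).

d = √[(x₂-x₁)² + (y₂-y₁)² + (z₂-z₁)²]
  = √[(-1)² + 2² + 1²]
  = √[1 + 4 + 1]
  = √6
  ≈ 2.449

2.449


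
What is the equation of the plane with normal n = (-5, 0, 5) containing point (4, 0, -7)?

The plane through P with normal n = (a, b, c) satisfies n·(r - P) = 0,
i.e. ax + by + cz = a·x₀ + b·y₀ + c·z₀.
d = (-5)·4 + 0·0 + 5·(-7)
  = -20 + 0 - 35
  = -55
Equation: -5x + 5z = -55

-5x + 5z = -55


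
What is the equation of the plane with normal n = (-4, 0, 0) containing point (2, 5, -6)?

The plane through P with normal n = (a, b, c) satisfies n·(r - P) = 0,
i.e. ax + by + cz = a·x₀ + b·y₀ + c·z₀.
d = (-4)·2 + 0·5 + 0·(-6)
  = -8 + 0 + 0
  = -8
Equation: -4x = -8

-4x = -8


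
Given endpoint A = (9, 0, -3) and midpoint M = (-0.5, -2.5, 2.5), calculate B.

B = 2M - A
  = (2·(-0.5) - 9, 2·(-2.5) - 0, 2·2.5 - (-3))
  = (-1 - 9, -5 + 0, 5 + 3)
  = (-10, -5, 8)

(-10, -5, 8)


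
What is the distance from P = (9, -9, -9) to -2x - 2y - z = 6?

distance = |a·x₀ + b·y₀ + c·z₀ - d| / √(a² + b² + c²)
  = |(-2)·9 + (-2)·(-9) + (-1)·(-9) - 6| / √((-2)² + (-2)² + (-1)²)
  = |-18 + 18 + 9 - 6| / √(4 + 4 + 1)
  = |3| / √9
  = 3 / 3
  ≈ 1

1


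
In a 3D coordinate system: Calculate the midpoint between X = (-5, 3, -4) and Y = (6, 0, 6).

M = ((x₁+x₂)/2, (y₁+y₂)/2, (z₁+z₂)/2)
  = ((-5 + 6)/2, (3 + 0)/2, (-4 + 6)/2)
  = (1/2, 3/2, 2/2)
  = (0.5, 1.5, 1)

(0.5, 1.5, 1)


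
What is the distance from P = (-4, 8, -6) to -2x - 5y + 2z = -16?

distance = |a·x₀ + b·y₀ + c·z₀ - d| / √(a² + b² + c²)
  = |(-2)·(-4) + (-5)·8 + 2·(-6) - (-16)| / √((-2)² + (-5)² + 2²)
  = |8 - 40 - 12 + 16| / √(4 + 25 + 4)
  = |-28| / √33
  = 28 / 5.745
  ≈ 4.874

4.874


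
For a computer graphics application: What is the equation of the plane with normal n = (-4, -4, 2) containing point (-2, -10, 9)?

The plane through P with normal n = (a, b, c) satisfies n·(r - P) = 0,
i.e. ax + by + cz = a·x₀ + b·y₀ + c·z₀.
d = (-4)·(-2) + (-4)·(-10) + 2·9
  = 8 + 40 + 18
  = 66
Equation: -4x - 4y + 2z = 66

-4x - 4y + 2z = 66


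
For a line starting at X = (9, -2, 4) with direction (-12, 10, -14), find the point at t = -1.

P(t) = X + t·d
  = (9 + (-12)·(-1), -2 + 10·(-1), 4 + (-14)·(-1))
  = (9 + 12, -2 - 10, 4 + 14)
  = (21, -12, 18)

(21, -12, 18)


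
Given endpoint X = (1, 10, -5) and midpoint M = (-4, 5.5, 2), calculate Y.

Y = 2M - X
  = (2·(-4) - 1, 2·5.5 - 10, 2·2 - (-5))
  = (-8 - 1, 11 - 10, 4 + 5)
  = (-9, 1, 9)

(-9, 1, 9)


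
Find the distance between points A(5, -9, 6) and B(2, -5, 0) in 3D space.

d = √[(x₂-x₁)² + (y₂-y₁)² + (z₂-z₁)²]
  = √[(-3)² + 4² + (-6)²]
  = √[9 + 16 + 36]
  = √61
  ≈ 7.81

7.81


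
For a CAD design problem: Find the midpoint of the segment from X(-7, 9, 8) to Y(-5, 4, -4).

M = ((x₁+x₂)/2, (y₁+y₂)/2, (z₁+z₂)/2)
  = ((-7 - 5)/2, (9 + 4)/2, (8 - 4)/2)
  = (-12/2, 13/2, 4/2)
  = (-6, 6.5, 2)

(-6, 6.5, 2)


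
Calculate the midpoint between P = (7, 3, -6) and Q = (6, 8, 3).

M = ((x₁+x₂)/2, (y₁+y₂)/2, (z₁+z₂)/2)
  = ((7 + 6)/2, (3 + 8)/2, (-6 + 3)/2)
  = (13/2, 11/2, -3/2)
  = (6.5, 5.5, -1.5)

(6.5, 5.5, -1.5)


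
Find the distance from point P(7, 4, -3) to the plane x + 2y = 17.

distance = |a·x₀ + b·y₀ + c·z₀ - d| / √(a² + b² + c²)
  = |1·7 + 2·4 + 0·(-3) - 17| / √(1² + 2² + 0²)
  = |7 + 8 + 0 - 17| / √(1 + 4 + 0)
  = |-2| / √5
  = 2 / 2.236
  ≈ 0.8944

0.8944


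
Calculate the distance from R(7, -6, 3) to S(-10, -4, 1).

d = √[(x₂-x₁)² + (y₂-y₁)² + (z₂-z₁)²]
  = √[(-17)² + 2² + (-2)²]
  = √[289 + 4 + 4]
  = √297
  ≈ 17.23

17.23


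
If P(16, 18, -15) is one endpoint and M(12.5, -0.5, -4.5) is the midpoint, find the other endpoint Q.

Q = 2M - P
  = (2·12.5 - 16, 2·(-0.5) - 18, 2·(-4.5) - (-15))
  = (25 - 16, -1 - 18, -9 + 15)
  = (9, -19, 6)

(9, -19, 6)


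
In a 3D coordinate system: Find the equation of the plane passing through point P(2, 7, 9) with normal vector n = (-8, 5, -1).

The plane through P with normal n = (a, b, c) satisfies n·(r - P) = 0,
i.e. ax + by + cz = a·x₀ + b·y₀ + c·z₀.
d = (-8)·2 + 5·7 + (-1)·9
  = -16 + 35 - 9
  = 10
Equation: -8x + 5y - z = 10

-8x + 5y - z = 10


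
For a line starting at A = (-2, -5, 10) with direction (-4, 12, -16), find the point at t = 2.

P(t) = A + t·d
  = (-2 + (-4)·2, -5 + 12·2, 10 + (-16)·2)
  = (-2 - 8, -5 + 24, 10 - 32)
  = (-10, 19, -22)

(-10, 19, -22)


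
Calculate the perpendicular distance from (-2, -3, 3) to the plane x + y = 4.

distance = |a·x₀ + b·y₀ + c·z₀ - d| / √(a² + b² + c²)
  = |1·(-2) + 1·(-3) + 0·3 - 4| / √(1² + 1² + 0²)
  = |-2 - 3 + 0 - 4| / √(1 + 1 + 0)
  = |-9| / √2
  = 9 / 1.414
  ≈ 6.364

6.364


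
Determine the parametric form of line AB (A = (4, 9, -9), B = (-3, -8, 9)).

Direction vector d = B - A = (-3 - 4, -8 - 9, 9 + 9) = (-7, -17, 18)
Parametric form r = A + t·d:
x = 4 - 7t, y = 9 - 17t, z = -9 + 18t

x = 4 - 7t, y = 9 - 17t, z = -9 + 18t


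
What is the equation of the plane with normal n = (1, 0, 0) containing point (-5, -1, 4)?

The plane through P with normal n = (a, b, c) satisfies n·(r - P) = 0,
i.e. ax + by + cz = a·x₀ + b·y₀ + c·z₀.
d = 1·(-5) + 0·(-1) + 0·4
  = -5 + 0 + 0
  = -5
Equation: x = -5

x = -5


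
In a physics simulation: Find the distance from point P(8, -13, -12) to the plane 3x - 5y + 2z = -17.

distance = |a·x₀ + b·y₀ + c·z₀ - d| / √(a² + b² + c²)
  = |3·8 + (-5)·(-13) + 2·(-12) - (-17)| / √(3² + (-5)² + 2²)
  = |24 + 65 - 24 + 17| / √(9 + 25 + 4)
  = |82| / √38
  = 82 / 6.164
  ≈ 13.3

13.3


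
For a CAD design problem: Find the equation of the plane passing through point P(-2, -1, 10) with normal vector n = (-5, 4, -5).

The plane through P with normal n = (a, b, c) satisfies n·(r - P) = 0,
i.e. ax + by + cz = a·x₀ + b·y₀ + c·z₀.
d = (-5)·(-2) + 4·(-1) + (-5)·10
  = 10 - 4 - 50
  = -44
Equation: -5x + 4y - 5z = -44

-5x + 4y - 5z = -44


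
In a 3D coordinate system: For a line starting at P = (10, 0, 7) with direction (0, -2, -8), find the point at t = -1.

P(t) = P + t·d
  = (10 + 0·(-1), 0 + (-2)·(-1), 7 + (-8)·(-1))
  = (10 + 0, 0 + 2, 7 + 8)
  = (10, 2, 15)

(10, 2, 15)


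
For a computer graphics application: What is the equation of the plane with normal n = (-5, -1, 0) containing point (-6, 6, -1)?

The plane through P with normal n = (a, b, c) satisfies n·(r - P) = 0,
i.e. ax + by + cz = a·x₀ + b·y₀ + c·z₀.
d = (-5)·(-6) + (-1)·6 + 0·(-1)
  = 30 - 6 + 0
  = 24
Equation: -5x - y = 24

-5x - y = 24


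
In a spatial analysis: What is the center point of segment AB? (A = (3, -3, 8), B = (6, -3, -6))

M = ((x₁+x₂)/2, (y₁+y₂)/2, (z₁+z₂)/2)
  = ((3 + 6)/2, (-3 - 3)/2, (8 - 6)/2)
  = (9/2, -6/2, 2/2)
  = (4.5, -3, 1)

(4.5, -3, 1)


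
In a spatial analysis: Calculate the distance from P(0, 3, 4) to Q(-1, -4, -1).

d = √[(x₂-x₁)² + (y₂-y₁)² + (z₂-z₁)²]
  = √[(-1)² + (-7)² + (-5)²]
  = √[1 + 49 + 25]
  = √75
  ≈ 8.66

8.66


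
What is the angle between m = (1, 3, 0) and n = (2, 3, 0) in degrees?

m·n = 1·2 + 3·3 + 0·0 = 2 + 9 + 0 = 11
|m| = √(1² + 3² + 0²) = √10 ≈ 3.162
|n| = √(2² + 3² + 0²) = √13 ≈ 3.606
cos θ = (m·n)/(|m||n|) = 11/(3.162·3.606) ≈ 0.9648
θ = arccos(0.9648) ≈ 15.26°

15.26°


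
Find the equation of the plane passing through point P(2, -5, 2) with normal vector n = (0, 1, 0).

The plane through P with normal n = (a, b, c) satisfies n·(r - P) = 0,
i.e. ax + by + cz = a·x₀ + b·y₀ + c·z₀.
d = 0·2 + 1·(-5) + 0·2
  = 0 - 5 + 0
  = -5
Equation: y = -5

y = -5


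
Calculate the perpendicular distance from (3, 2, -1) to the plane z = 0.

distance = |a·x₀ + b·y₀ + c·z₀ - d| / √(a² + b² + c²)
  = |0·3 + 0·2 + 1·(-1) - 0| / √(0² + 0² + 1²)
  = |0 + 0 - 1 + 0| / √(0 + 0 + 1)
  = |-1| / √1
  = 1 / 1
  ≈ 1

1


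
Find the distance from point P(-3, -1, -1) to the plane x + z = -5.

distance = |a·x₀ + b·y₀ + c·z₀ - d| / √(a² + b² + c²)
  = |1·(-3) + 0·(-1) + 1·(-1) - (-5)| / √(1² + 0² + 1²)
  = |-3 + 0 - 1 + 5| / √(1 + 0 + 1)
  = |1| / √2
  = 1 / 1.414
  ≈ 0.7071

0.7071


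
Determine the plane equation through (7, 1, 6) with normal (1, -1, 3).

The plane through P with normal n = (a, b, c) satisfies n·(r - P) = 0,
i.e. ax + by + cz = a·x₀ + b·y₀ + c·z₀.
d = 1·7 + (-1)·1 + 3·6
  = 7 - 1 + 18
  = 24
Equation: x - y + 3z = 24

x - y + 3z = 24


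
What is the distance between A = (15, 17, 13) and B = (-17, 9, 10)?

d = √[(x₂-x₁)² + (y₂-y₁)² + (z₂-z₁)²]
  = √[(-32)² + (-8)² + (-3)²]
  = √[1024 + 64 + 9]
  = √1097
  ≈ 33.12

33.12


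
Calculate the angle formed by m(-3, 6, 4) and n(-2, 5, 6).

m·n = (-3)·(-2) + 6·5 + 4·6 = 6 + 30 + 24 = 60
|m| = √((-3)² + 6² + 4²) = √61 ≈ 7.81
|n| = √((-2)² + 5² + 6²) = √65 ≈ 8.062
cos θ = (m·n)/(|m||n|) = 60/(7.81·8.062) ≈ 0.9529
θ = arccos(0.9529) ≈ 17.66°

17.66°


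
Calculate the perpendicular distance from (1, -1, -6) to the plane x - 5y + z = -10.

distance = |a·x₀ + b·y₀ + c·z₀ - d| / √(a² + b² + c²)
  = |1·1 + (-5)·(-1) + 1·(-6) - (-10)| / √(1² + (-5)² + 1²)
  = |1 + 5 - 6 + 10| / √(1 + 25 + 1)
  = |10| / √27
  = 10 / 5.196
  ≈ 1.925

1.925


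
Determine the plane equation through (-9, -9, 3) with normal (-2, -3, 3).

The plane through P with normal n = (a, b, c) satisfies n·(r - P) = 0,
i.e. ax + by + cz = a·x₀ + b·y₀ + c·z₀.
d = (-2)·(-9) + (-3)·(-9) + 3·3
  = 18 + 27 + 9
  = 54
Equation: -2x - 3y + 3z = 54

-2x - 3y + 3z = 54


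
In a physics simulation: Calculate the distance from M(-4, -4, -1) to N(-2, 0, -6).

d = √[(x₂-x₁)² + (y₂-y₁)² + (z₂-z₁)²]
  = √[2² + 4² + (-5)²]
  = √[4 + 16 + 25]
  = √45
  ≈ 6.708

6.708


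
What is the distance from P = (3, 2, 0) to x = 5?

distance = |a·x₀ + b·y₀ + c·z₀ - d| / √(a² + b² + c²)
  = |1·3 + 0·2 + 0·0 - 5| / √(1² + 0² + 0²)
  = |3 + 0 + 0 - 5| / √(1 + 0 + 0)
  = |-2| / √1
  = 2 / 1
  ≈ 2

2


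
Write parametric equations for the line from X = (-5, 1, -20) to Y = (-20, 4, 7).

Direction vector d = Y - X = (-20 + 5, 4 - 1, 7 + 20) = (-15, 3, 27)
Parametric form r = X + t·d:
x = -5 - 15t, y = 1 + 3t, z = -20 + 27t

x = -5 - 15t, y = 1 + 3t, z = -20 + 27t


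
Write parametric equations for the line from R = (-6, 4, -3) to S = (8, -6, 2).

Direction vector d = S - R = (8 + 6, -6 - 4, 2 + 3) = (14, -10, 5)
Parametric form r = R + t·d:
x = -6 + 14t, y = 4 - 10t, z = -3 + 5t

x = -6 + 14t, y = 4 - 10t, z = -3 + 5t


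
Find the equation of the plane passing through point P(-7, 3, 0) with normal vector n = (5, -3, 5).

The plane through P with normal n = (a, b, c) satisfies n·(r - P) = 0,
i.e. ax + by + cz = a·x₀ + b·y₀ + c·z₀.
d = 5·(-7) + (-3)·3 + 5·0
  = -35 - 9 + 0
  = -44
Equation: 5x - 3y + 5z = -44

5x - 3y + 5z = -44


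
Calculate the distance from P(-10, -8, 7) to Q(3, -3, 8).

d = √[(x₂-x₁)² + (y₂-y₁)² + (z₂-z₁)²]
  = √[13² + 5² + 1²]
  = √[169 + 25 + 1]
  = √195
  ≈ 13.96

13.96


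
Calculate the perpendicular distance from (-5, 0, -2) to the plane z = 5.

distance = |a·x₀ + b·y₀ + c·z₀ - d| / √(a² + b² + c²)
  = |0·(-5) + 0·0 + 1·(-2) - 5| / √(0² + 0² + 1²)
  = |0 + 0 - 2 - 5| / √(0 + 0 + 1)
  = |-7| / √1
  = 7 / 1
  ≈ 7

7


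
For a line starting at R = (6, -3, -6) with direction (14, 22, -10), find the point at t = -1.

P(t) = R + t·d
  = (6 + 14·(-1), -3 + 22·(-1), -6 + (-10)·(-1))
  = (6 - 14, -3 - 22, -6 + 10)
  = (-8, -25, 4)

(-8, -25, 4)


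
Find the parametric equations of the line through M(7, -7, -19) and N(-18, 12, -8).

Direction vector d = N - M = (-18 - 7, 12 + 7, -8 + 19) = (-25, 19, 11)
Parametric form r = M + t·d:
x = 7 - 25t, y = -7 + 19t, z = -19 + 11t

x = 7 - 25t, y = -7 + 19t, z = -19 + 11t


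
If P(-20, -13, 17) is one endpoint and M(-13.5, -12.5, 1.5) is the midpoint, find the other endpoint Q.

Q = 2M - P
  = (2·(-13.5) - (-20), 2·(-12.5) - (-13), 2·1.5 - 17)
  = (-27 + 20, -25 + 13, 3 - 17)
  = (-7, -12, -14)

(-7, -12, -14)


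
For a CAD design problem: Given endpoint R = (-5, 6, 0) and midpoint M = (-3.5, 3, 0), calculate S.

S = 2M - R
  = (2·(-3.5) - (-5), 2·3 - 6, 2·0 - 0)
  = (-7 + 5, 6 - 6, 0 + 0)
  = (-2, 0, 0)

(-2, 0, 0)


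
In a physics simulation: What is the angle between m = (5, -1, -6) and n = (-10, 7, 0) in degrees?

m·n = 5·(-10) + (-1)·7 + (-6)·0 = -50 - 7 + 0 = -57
|m| = √(5² + (-1)² + (-6)²) = √62 ≈ 7.874
|n| = √((-10)² + 7² + 0²) = √149 ≈ 12.21
cos θ = (m·n)/(|m||n|) = -57/(7.874·12.21) ≈ -0.593
θ = arccos(-0.593) ≈ 126.4°

126.4°


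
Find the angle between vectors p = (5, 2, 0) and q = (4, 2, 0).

p·q = 5·4 + 2·2 + 0·0 = 20 + 4 + 0 = 24
|p| = √(5² + 2² + 0²) = √29 ≈ 5.385
|q| = √(4² + 2² + 0²) = √20 ≈ 4.472
cos θ = (p·q)/(|p||q|) = 24/(5.385·4.472) ≈ 0.9965
θ = arccos(0.9965) ≈ 4.764°

4.764°


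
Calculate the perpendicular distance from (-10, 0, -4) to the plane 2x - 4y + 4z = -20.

distance = |a·x₀ + b·y₀ + c·z₀ - d| / √(a² + b² + c²)
  = |2·(-10) + (-4)·0 + 4·(-4) - (-20)| / √(2² + (-4)² + 4²)
  = |-20 + 0 - 16 + 20| / √(4 + 16 + 16)
  = |-16| / √36
  = 16 / 6
  ≈ 2.667

2.667


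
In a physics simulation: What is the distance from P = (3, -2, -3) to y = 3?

distance = |a·x₀ + b·y₀ + c·z₀ - d| / √(a² + b² + c²)
  = |0·3 + 1·(-2) + 0·(-3) - 3| / √(0² + 1² + 0²)
  = |0 - 2 + 0 - 3| / √(0 + 1 + 0)
  = |-5| / √1
  = 5 / 1
  ≈ 5

5


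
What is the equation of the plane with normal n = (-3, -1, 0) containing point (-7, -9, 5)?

The plane through P with normal n = (a, b, c) satisfies n·(r - P) = 0,
i.e. ax + by + cz = a·x₀ + b·y₀ + c·z₀.
d = (-3)·(-7) + (-1)·(-9) + 0·5
  = 21 + 9 + 0
  = 30
Equation: -3x - y = 30

-3x - y = 30


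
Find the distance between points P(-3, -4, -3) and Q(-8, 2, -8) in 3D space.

d = √[(x₂-x₁)² + (y₂-y₁)² + (z₂-z₁)²]
  = √[(-5)² + 6² + (-5)²]
  = √[25 + 36 + 25]
  = √86
  ≈ 9.274

9.274


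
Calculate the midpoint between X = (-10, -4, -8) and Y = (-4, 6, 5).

M = ((x₁+x₂)/2, (y₁+y₂)/2, (z₁+z₂)/2)
  = ((-10 - 4)/2, (-4 + 6)/2, (-8 + 5)/2)
  = (-14/2, 2/2, -3/2)
  = (-7, 1, -1.5)

(-7, 1, -1.5)


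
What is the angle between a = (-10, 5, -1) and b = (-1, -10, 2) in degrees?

a·b = (-10)·(-1) + 5·(-10) + (-1)·2 = 10 - 50 - 2 = -42
|a| = √((-10)² + 5² + (-1)²) = √126 ≈ 11.22
|b| = √((-1)² + (-10)² + 2²) = √105 ≈ 10.25
cos θ = (a·b)/(|a||b|) = -42/(11.22·10.25) ≈ -0.3651
θ = arccos(-0.3651) ≈ 111.4°

111.4°


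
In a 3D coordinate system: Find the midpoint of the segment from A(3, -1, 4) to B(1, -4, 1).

M = ((x₁+x₂)/2, (y₁+y₂)/2, (z₁+z₂)/2)
  = ((3 + 1)/2, (-1 - 4)/2, (4 + 1)/2)
  = (4/2, -5/2, 5/2)
  = (2, -2.5, 2.5)

(2, -2.5, 2.5)


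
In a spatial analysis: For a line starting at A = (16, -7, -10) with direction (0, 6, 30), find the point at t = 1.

P(t) = A + t·d
  = (16 + 0·1, -7 + 6·1, -10 + 30·1)
  = (16 + 0, -7 + 6, -10 + 30)
  = (16, -1, 20)

(16, -1, 20)


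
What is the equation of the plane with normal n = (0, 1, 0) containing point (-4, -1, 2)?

The plane through P with normal n = (a, b, c) satisfies n·(r - P) = 0,
i.e. ax + by + cz = a·x₀ + b·y₀ + c·z₀.
d = 0·(-4) + 1·(-1) + 0·2
  = 0 - 1 + 0
  = -1
Equation: y = -1

y = -1


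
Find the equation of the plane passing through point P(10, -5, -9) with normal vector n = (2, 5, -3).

The plane through P with normal n = (a, b, c) satisfies n·(r - P) = 0,
i.e. ax + by + cz = a·x₀ + b·y₀ + c·z₀.
d = 2·10 + 5·(-5) + (-3)·(-9)
  = 20 - 25 + 27
  = 22
Equation: 2x + 5y - 3z = 22

2x + 5y - 3z = 22


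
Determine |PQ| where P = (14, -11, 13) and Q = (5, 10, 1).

d = √[(x₂-x₁)² + (y₂-y₁)² + (z₂-z₁)²]
  = √[(-9)² + 21² + (-12)²]
  = √[81 + 441 + 144]
  = √666
  ≈ 25.81

25.81


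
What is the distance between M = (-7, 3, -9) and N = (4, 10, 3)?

d = √[(x₂-x₁)² + (y₂-y₁)² + (z₂-z₁)²]
  = √[11² + 7² + 12²]
  = √[121 + 49 + 144]
  = √314
  ≈ 17.72

17.72


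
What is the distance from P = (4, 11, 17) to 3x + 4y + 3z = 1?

distance = |a·x₀ + b·y₀ + c·z₀ - d| / √(a² + b² + c²)
  = |3·4 + 4·11 + 3·17 - 1| / √(3² + 4² + 3²)
  = |12 + 44 + 51 - 1| / √(9 + 16 + 9)
  = |106| / √34
  = 106 / 5.831
  ≈ 18.18

18.18


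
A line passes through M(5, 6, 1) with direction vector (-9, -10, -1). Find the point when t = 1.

P(t) = M + t·d
  = (5 + (-9)·1, 6 + (-10)·1, 1 + (-1)·1)
  = (5 - 9, 6 - 10, 1 - 1)
  = (-4, -4, 0)

(-4, -4, 0)


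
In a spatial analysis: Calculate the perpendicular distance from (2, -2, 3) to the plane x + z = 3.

distance = |a·x₀ + b·y₀ + c·z₀ - d| / √(a² + b² + c²)
  = |1·2 + 0·(-2) + 1·3 - 3| / √(1² + 0² + 1²)
  = |2 + 0 + 3 - 3| / √(1 + 0 + 1)
  = |2| / √2
  = 2 / 1.414
  ≈ 1.414

1.414


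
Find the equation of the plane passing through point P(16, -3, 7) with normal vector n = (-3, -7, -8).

The plane through P with normal n = (a, b, c) satisfies n·(r - P) = 0,
i.e. ax + by + cz = a·x₀ + b·y₀ + c·z₀.
d = (-3)·16 + (-7)·(-3) + (-8)·7
  = -48 + 21 - 56
  = -83
Equation: -3x - 7y - 8z = -83

-3x - 7y - 8z = -83


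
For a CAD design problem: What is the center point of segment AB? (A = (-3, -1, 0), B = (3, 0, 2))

M = ((x₁+x₂)/2, (y₁+y₂)/2, (z₁+z₂)/2)
  = ((-3 + 3)/2, (-1 + 0)/2, (0 + 2)/2)
  = (0/2, -1/2, 2/2)
  = (0, -0.5, 1)

(0, -0.5, 1)


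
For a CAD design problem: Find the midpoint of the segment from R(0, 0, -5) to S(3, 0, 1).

M = ((x₁+x₂)/2, (y₁+y₂)/2, (z₁+z₂)/2)
  = ((0 + 3)/2, (0 + 0)/2, (-5 + 1)/2)
  = (3/2, 0/2, -4/2)
  = (1.5, 0, -2)

(1.5, 0, -2)


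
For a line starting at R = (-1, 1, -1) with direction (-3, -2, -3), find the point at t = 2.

P(t) = R + t·d
  = (-1 + (-3)·2, 1 + (-2)·2, -1 + (-3)·2)
  = (-1 - 6, 1 - 4, -1 - 6)
  = (-7, -3, -7)

(-7, -3, -7)


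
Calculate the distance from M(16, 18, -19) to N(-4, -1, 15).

d = √[(x₂-x₁)² + (y₂-y₁)² + (z₂-z₁)²]
  = √[(-20)² + (-19)² + 34²]
  = √[400 + 361 + 1156]
  = √1917
  ≈ 43.78

43.78


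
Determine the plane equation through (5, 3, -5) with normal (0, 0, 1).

The plane through P with normal n = (a, b, c) satisfies n·(r - P) = 0,
i.e. ax + by + cz = a·x₀ + b·y₀ + c·z₀.
d = 0·5 + 0·3 + 1·(-5)
  = 0 + 0 - 5
  = -5
Equation: z = -5

z = -5


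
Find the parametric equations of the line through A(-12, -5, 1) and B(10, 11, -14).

Direction vector d = B - A = (10 + 12, 11 + 5, -14 - 1) = (22, 16, -15)
Parametric form r = A + t·d:
x = -12 + 22t, y = -5 + 16t, z = 1 - 15t

x = -12 + 22t, y = -5 + 16t, z = 1 - 15t


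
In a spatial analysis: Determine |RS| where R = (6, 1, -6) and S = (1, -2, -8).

d = √[(x₂-x₁)² + (y₂-y₁)² + (z₂-z₁)²]
  = √[(-5)² + (-3)² + (-2)²]
  = √[25 + 9 + 4]
  = √38
  ≈ 6.164

6.164


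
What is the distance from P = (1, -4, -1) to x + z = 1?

distance = |a·x₀ + b·y₀ + c·z₀ - d| / √(a² + b² + c²)
  = |1·1 + 0·(-4) + 1·(-1) - 1| / √(1² + 0² + 1²)
  = |1 + 0 - 1 - 1| / √(1 + 0 + 1)
  = |-1| / √2
  = 1 / 1.414
  ≈ 0.7071

0.7071


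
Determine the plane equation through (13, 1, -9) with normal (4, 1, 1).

The plane through P with normal n = (a, b, c) satisfies n·(r - P) = 0,
i.e. ax + by + cz = a·x₀ + b·y₀ + c·z₀.
d = 4·13 + 1·1 + 1·(-9)
  = 52 + 1 - 9
  = 44
Equation: 4x + y + z = 44

4x + y + z = 44


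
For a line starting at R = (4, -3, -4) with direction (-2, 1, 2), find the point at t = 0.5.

P(t) = R + t·d
  = (4 + (-2)·0.5, -3 + 1·0.5, -4 + 2·0.5)
  = (4 - 1, -3 + 0.5, -4 + 1)
  = (3, -2.5, -3)

(3, -2.5, -3)


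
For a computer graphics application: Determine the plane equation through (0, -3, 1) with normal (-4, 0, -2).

The plane through P with normal n = (a, b, c) satisfies n·(r - P) = 0,
i.e. ax + by + cz = a·x₀ + b·y₀ + c·z₀.
d = (-4)·0 + 0·(-3) + (-2)·1
  = 0 + 0 - 2
  = -2
Equation: -4x - 2z = -2

-4x - 2z = -2


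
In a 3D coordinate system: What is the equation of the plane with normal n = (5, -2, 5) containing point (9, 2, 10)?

The plane through P with normal n = (a, b, c) satisfies n·(r - P) = 0,
i.e. ax + by + cz = a·x₀ + b·y₀ + c·z₀.
d = 5·9 + (-2)·2 + 5·10
  = 45 - 4 + 50
  = 91
Equation: 5x - 2y + 5z = 91

5x - 2y + 5z = 91


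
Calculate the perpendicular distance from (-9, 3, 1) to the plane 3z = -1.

distance = |a·x₀ + b·y₀ + c·z₀ - d| / √(a² + b² + c²)
  = |0·(-9) + 0·3 + 3·1 - (-1)| / √(0² + 0² + 3²)
  = |0 + 0 + 3 + 1| / √(0 + 0 + 9)
  = |4| / √9
  = 4 / 3
  ≈ 1.333

1.333


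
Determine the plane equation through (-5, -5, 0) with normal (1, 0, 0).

The plane through P with normal n = (a, b, c) satisfies n·(r - P) = 0,
i.e. ax + by + cz = a·x₀ + b·y₀ + c·z₀.
d = 1·(-5) + 0·(-5) + 0·0
  = -5 + 0 + 0
  = -5
Equation: x = -5

x = -5


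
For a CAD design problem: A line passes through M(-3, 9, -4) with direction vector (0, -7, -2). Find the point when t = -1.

P(t) = M + t·d
  = (-3 + 0·(-1), 9 + (-7)·(-1), -4 + (-2)·(-1))
  = (-3 + 0, 9 + 7, -4 + 2)
  = (-3, 16, -2)

(-3, 16, -2)


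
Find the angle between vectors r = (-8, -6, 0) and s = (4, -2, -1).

r·s = (-8)·4 + (-6)·(-2) + 0·(-1) = -32 + 12 + 0 = -20
|r| = √((-8)² + (-6)² + 0²) = √100 ≈ 10
|s| = √(4² + (-2)² + (-1)²) = √21 ≈ 4.583
cos θ = (r·s)/(|r||s|) = -20/(10·4.583) ≈ -0.4364
θ = arccos(-0.4364) ≈ 115.9°

115.9°


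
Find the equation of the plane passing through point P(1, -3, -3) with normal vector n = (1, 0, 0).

The plane through P with normal n = (a, b, c) satisfies n·(r - P) = 0,
i.e. ax + by + cz = a·x₀ + b·y₀ + c·z₀.
d = 1·1 + 0·(-3) + 0·(-3)
  = 1 + 0 + 0
  = 1
Equation: x = 1

x = 1


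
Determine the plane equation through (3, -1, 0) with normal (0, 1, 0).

The plane through P with normal n = (a, b, c) satisfies n·(r - P) = 0,
i.e. ax + by + cz = a·x₀ + b·y₀ + c·z₀.
d = 0·3 + 1·(-1) + 0·0
  = 0 - 1 + 0
  = -1
Equation: y = -1

y = -1


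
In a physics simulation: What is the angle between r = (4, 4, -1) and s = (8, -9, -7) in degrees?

r·s = 4·8 + 4·(-9) + (-1)·(-7) = 32 - 36 + 7 = 3
|r| = √(4² + 4² + (-1)²) = √33 ≈ 5.745
|s| = √(8² + (-9)² + (-7)²) = √194 ≈ 13.93
cos θ = (r·s)/(|r||s|) = 3/(5.745·13.93) ≈ 0.03749
θ = arccos(0.03749) ≈ 87.85°

87.85°


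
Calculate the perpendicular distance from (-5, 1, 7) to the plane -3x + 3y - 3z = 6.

distance = |a·x₀ + b·y₀ + c·z₀ - d| / √(a² + b² + c²)
  = |(-3)·(-5) + 3·1 + (-3)·7 - 6| / √((-3)² + 3² + (-3)²)
  = |15 + 3 - 21 - 6| / √(9 + 9 + 9)
  = |-9| / √27
  = 9 / 5.196
  ≈ 1.732

1.732


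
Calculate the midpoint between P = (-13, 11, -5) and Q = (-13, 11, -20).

M = ((x₁+x₂)/2, (y₁+y₂)/2, (z₁+z₂)/2)
  = ((-13 - 13)/2, (11 + 11)/2, (-5 - 20)/2)
  = (-26/2, 22/2, -25/2)
  = (-13, 11, -12.5)

(-13, 11, -12.5)


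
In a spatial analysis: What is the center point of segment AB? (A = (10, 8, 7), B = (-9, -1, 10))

M = ((x₁+x₂)/2, (y₁+y₂)/2, (z₁+z₂)/2)
  = ((10 - 9)/2, (8 - 1)/2, (7 + 10)/2)
  = (1/2, 7/2, 17/2)
  = (0.5, 3.5, 8.5)

(0.5, 3.5, 8.5)


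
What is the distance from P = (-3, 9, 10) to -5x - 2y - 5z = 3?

distance = |a·x₀ + b·y₀ + c·z₀ - d| / √(a² + b² + c²)
  = |(-5)·(-3) + (-2)·9 + (-5)·10 - 3| / √((-5)² + (-2)² + (-5)²)
  = |15 - 18 - 50 - 3| / √(25 + 4 + 25)
  = |-56| / √54
  = 56 / 7.348
  ≈ 7.621

7.621


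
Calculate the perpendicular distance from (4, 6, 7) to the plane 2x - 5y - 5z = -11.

distance = |a·x₀ + b·y₀ + c·z₀ - d| / √(a² + b² + c²)
  = |2·4 + (-5)·6 + (-5)·7 - (-11)| / √(2² + (-5)² + (-5)²)
  = |8 - 30 - 35 + 11| / √(4 + 25 + 25)
  = |-46| / √54
  = 46 / 7.348
  ≈ 6.26

6.26


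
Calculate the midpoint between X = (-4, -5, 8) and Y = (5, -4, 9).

M = ((x₁+x₂)/2, (y₁+y₂)/2, (z₁+z₂)/2)
  = ((-4 + 5)/2, (-5 - 4)/2, (8 + 9)/2)
  = (1/2, -9/2, 17/2)
  = (0.5, -4.5, 8.5)

(0.5, -4.5, 8.5)


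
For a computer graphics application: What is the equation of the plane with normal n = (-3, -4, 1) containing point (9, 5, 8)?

The plane through P with normal n = (a, b, c) satisfies n·(r - P) = 0,
i.e. ax + by + cz = a·x₀ + b·y₀ + c·z₀.
d = (-3)·9 + (-4)·5 + 1·8
  = -27 - 20 + 8
  = -39
Equation: -3x - 4y + z = -39

-3x - 4y + z = -39


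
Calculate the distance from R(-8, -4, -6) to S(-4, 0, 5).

d = √[(x₂-x₁)² + (y₂-y₁)² + (z₂-z₁)²]
  = √[4² + 4² + 11²]
  = √[16 + 16 + 121]
  = √153
  ≈ 12.37

12.37


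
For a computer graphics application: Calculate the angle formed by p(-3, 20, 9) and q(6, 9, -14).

p·q = (-3)·6 + 20·9 + 9·(-14) = -18 + 180 - 126 = 36
|p| = √((-3)² + 20² + 9²) = √490 ≈ 22.14
|q| = √(6² + 9² + (-14)²) = √313 ≈ 17.69
cos θ = (p·q)/(|p||q|) = 36/(22.14·17.69) ≈ 0.09192
θ = arccos(0.09192) ≈ 84.73°

84.73°


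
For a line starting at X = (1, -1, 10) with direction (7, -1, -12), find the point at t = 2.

P(t) = X + t·d
  = (1 + 7·2, -1 + (-1)·2, 10 + (-12)·2)
  = (1 + 14, -1 - 2, 10 - 24)
  = (15, -3, -14)

(15, -3, -14)


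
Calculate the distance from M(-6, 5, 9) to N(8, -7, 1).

d = √[(x₂-x₁)² + (y₂-y₁)² + (z₂-z₁)²]
  = √[14² + (-12)² + (-8)²]
  = √[196 + 144 + 64]
  = √404
  ≈ 20.1

20.1


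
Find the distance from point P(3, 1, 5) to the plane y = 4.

distance = |a·x₀ + b·y₀ + c·z₀ - d| / √(a² + b² + c²)
  = |0·3 + 1·1 + 0·5 - 4| / √(0² + 1² + 0²)
  = |0 + 1 + 0 - 4| / √(0 + 1 + 0)
  = |-3| / √1
  = 3 / 1
  ≈ 3

3


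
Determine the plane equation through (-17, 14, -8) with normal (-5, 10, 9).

The plane through P with normal n = (a, b, c) satisfies n·(r - P) = 0,
i.e. ax + by + cz = a·x₀ + b·y₀ + c·z₀.
d = (-5)·(-17) + 10·14 + 9·(-8)
  = 85 + 140 - 72
  = 153
Equation: -5x + 10y + 9z = 153

-5x + 10y + 9z = 153


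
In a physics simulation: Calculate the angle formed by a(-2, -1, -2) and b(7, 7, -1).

a·b = (-2)·7 + (-1)·7 + (-2)·(-1) = -14 - 7 + 2 = -19
|a| = √((-2)² + (-1)² + (-2)²) = √9 ≈ 3
|b| = √(7² + 7² + (-1)²) = √99 ≈ 9.95
cos θ = (a·b)/(|a||b|) = -19/(3·9.95) ≈ -0.6365
θ = arccos(-0.6365) ≈ 129.5°

129.5°


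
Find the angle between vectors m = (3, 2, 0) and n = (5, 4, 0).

m·n = 3·5 + 2·4 + 0·0 = 15 + 8 + 0 = 23
|m| = √(3² + 2² + 0²) = √13 ≈ 3.606
|n| = √(5² + 4² + 0²) = √41 ≈ 6.403
cos θ = (m·n)/(|m||n|) = 23/(3.606·6.403) ≈ 0.9962
θ = arccos(0.9962) ≈ 4.97°

4.97°


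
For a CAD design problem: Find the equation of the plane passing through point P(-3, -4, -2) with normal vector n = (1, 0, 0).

The plane through P with normal n = (a, b, c) satisfies n·(r - P) = 0,
i.e. ax + by + cz = a·x₀ + b·y₀ + c·z₀.
d = 1·(-3) + 0·(-4) + 0·(-2)
  = -3 + 0 + 0
  = -3
Equation: x = -3

x = -3


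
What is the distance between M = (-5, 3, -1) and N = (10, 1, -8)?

d = √[(x₂-x₁)² + (y₂-y₁)² + (z₂-z₁)²]
  = √[15² + (-2)² + (-7)²]
  = √[225 + 4 + 49]
  = √278
  ≈ 16.67

16.67


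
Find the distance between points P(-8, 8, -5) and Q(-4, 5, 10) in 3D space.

d = √[(x₂-x₁)² + (y₂-y₁)² + (z₂-z₁)²]
  = √[4² + (-3)² + 15²]
  = √[16 + 9 + 225]
  = √250
  ≈ 15.81

15.81


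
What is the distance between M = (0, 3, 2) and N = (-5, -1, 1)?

d = √[(x₂-x₁)² + (y₂-y₁)² + (z₂-z₁)²]
  = √[(-5)² + (-4)² + (-1)²]
  = √[25 + 16 + 1]
  = √42
  ≈ 6.481

6.481


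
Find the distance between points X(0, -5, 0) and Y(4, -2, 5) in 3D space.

d = √[(x₂-x₁)² + (y₂-y₁)² + (z₂-z₁)²]
  = √[4² + 3² + 5²]
  = √[16 + 9 + 25]
  = √50
  ≈ 7.071

7.071


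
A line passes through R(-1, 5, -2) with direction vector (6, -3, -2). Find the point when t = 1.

P(t) = R + t·d
  = (-1 + 6·1, 5 + (-3)·1, -2 + (-2)·1)
  = (-1 + 6, 5 - 3, -2 - 2)
  = (5, 2, -4)

(5, 2, -4)


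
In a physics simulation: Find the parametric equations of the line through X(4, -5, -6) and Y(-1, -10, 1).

Direction vector d = Y - X = (-1 - 4, -10 + 5, 1 + 6) = (-5, -5, 7)
Parametric form r = X + t·d:
x = 4 - 5t, y = -5 - 5t, z = -6 + 7t

x = 4 - 5t, y = -5 - 5t, z = -6 + 7t


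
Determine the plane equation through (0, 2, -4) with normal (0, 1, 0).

The plane through P with normal n = (a, b, c) satisfies n·(r - P) = 0,
i.e. ax + by + cz = a·x₀ + b·y₀ + c·z₀.
d = 0·0 + 1·2 + 0·(-4)
  = 0 + 2 + 0
  = 2
Equation: y = 2

y = 2


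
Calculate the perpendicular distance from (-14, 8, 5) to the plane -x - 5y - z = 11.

distance = |a·x₀ + b·y₀ + c·z₀ - d| / √(a² + b² + c²)
  = |(-1)·(-14) + (-5)·8 + (-1)·5 - 11| / √((-1)² + (-5)² + (-1)²)
  = |14 - 40 - 5 - 11| / √(1 + 25 + 1)
  = |-42| / √27
  = 42 / 5.196
  ≈ 8.083

8.083


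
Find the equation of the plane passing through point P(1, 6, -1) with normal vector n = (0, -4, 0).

The plane through P with normal n = (a, b, c) satisfies n·(r - P) = 0,
i.e. ax + by + cz = a·x₀ + b·y₀ + c·z₀.
d = 0·1 + (-4)·6 + 0·(-1)
  = 0 - 24 + 0
  = -24
Equation: -4y = -24

-4y = -24


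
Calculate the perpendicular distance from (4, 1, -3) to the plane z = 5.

distance = |a·x₀ + b·y₀ + c·z₀ - d| / √(a² + b² + c²)
  = |0·4 + 0·1 + 1·(-3) - 5| / √(0² + 0² + 1²)
  = |0 + 0 - 3 - 5| / √(0 + 0 + 1)
  = |-8| / √1
  = 8 / 1
  ≈ 8

8


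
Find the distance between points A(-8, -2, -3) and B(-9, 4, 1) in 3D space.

d = √[(x₂-x₁)² + (y₂-y₁)² + (z₂-z₁)²]
  = √[(-1)² + 6² + 4²]
  = √[1 + 36 + 16]
  = √53
  ≈ 7.28

7.28


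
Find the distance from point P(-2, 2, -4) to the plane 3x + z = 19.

distance = |a·x₀ + b·y₀ + c·z₀ - d| / √(a² + b² + c²)
  = |3·(-2) + 0·2 + 1·(-4) - 19| / √(3² + 0² + 1²)
  = |-6 + 0 - 4 - 19| / √(9 + 0 + 1)
  = |-29| / √10
  = 29 / 3.162
  ≈ 9.171

9.171


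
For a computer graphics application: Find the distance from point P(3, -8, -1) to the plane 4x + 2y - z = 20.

distance = |a·x₀ + b·y₀ + c·z₀ - d| / √(a² + b² + c²)
  = |4·3 + 2·(-8) + (-1)·(-1) - 20| / √(4² + 2² + (-1)²)
  = |12 - 16 + 1 - 20| / √(16 + 4 + 1)
  = |-23| / √21
  = 23 / 4.583
  ≈ 5.019

5.019


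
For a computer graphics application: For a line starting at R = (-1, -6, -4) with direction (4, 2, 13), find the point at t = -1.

P(t) = R + t·d
  = (-1 + 4·(-1), -6 + 2·(-1), -4 + 13·(-1))
  = (-1 - 4, -6 - 2, -4 - 13)
  = (-5, -8, -17)

(-5, -8, -17)


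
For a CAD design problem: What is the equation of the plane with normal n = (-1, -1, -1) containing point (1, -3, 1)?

The plane through P with normal n = (a, b, c) satisfies n·(r - P) = 0,
i.e. ax + by + cz = a·x₀ + b·y₀ + c·z₀.
d = (-1)·1 + (-1)·(-3) + (-1)·1
  = -1 + 3 - 1
  = 1
Equation: -x - y - z = 1

-x - y - z = 1


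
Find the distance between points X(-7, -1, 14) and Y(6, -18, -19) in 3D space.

d = √[(x₂-x₁)² + (y₂-y₁)² + (z₂-z₁)²]
  = √[13² + (-17)² + (-33)²]
  = √[169 + 289 + 1089]
  = √1547
  ≈ 39.33

39.33


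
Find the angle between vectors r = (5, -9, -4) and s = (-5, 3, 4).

r·s = 5·(-5) + (-9)·3 + (-4)·4 = -25 - 27 - 16 = -68
|r| = √(5² + (-9)² + (-4)²) = √122 ≈ 11.05
|s| = √((-5)² + 3² + 4²) = √50 ≈ 7.071
cos θ = (r·s)/(|r||s|) = -68/(11.05·7.071) ≈ -0.8707
θ = arccos(-0.8707) ≈ 150.5°

150.5°


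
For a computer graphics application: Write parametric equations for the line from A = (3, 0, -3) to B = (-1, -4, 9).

Direction vector d = B - A = (-1 - 3, -4 + 0, 9 + 3) = (-4, -4, 12)
Parametric form r = A + t·d:
x = 3 - 4t, y = 0 - 4t, z = -3 + 12t

x = 3 - 4t, y = 0 - 4t, z = -3 + 12t


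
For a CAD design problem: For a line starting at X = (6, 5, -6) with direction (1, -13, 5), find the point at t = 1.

P(t) = X + t·d
  = (6 + 1·1, 5 + (-13)·1, -6 + 5·1)
  = (6 + 1, 5 - 13, -6 + 5)
  = (7, -8, -1)

(7, -8, -1)


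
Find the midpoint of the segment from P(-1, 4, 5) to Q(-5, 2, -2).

M = ((x₁+x₂)/2, (y₁+y₂)/2, (z₁+z₂)/2)
  = ((-1 - 5)/2, (4 + 2)/2, (5 - 2)/2)
  = (-6/2, 6/2, 3/2)
  = (-3, 3, 1.5)

(-3, 3, 1.5)


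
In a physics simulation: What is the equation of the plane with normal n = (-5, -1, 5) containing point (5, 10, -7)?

The plane through P with normal n = (a, b, c) satisfies n·(r - P) = 0,
i.e. ax + by + cz = a·x₀ + b·y₀ + c·z₀.
d = (-5)·5 + (-1)·10 + 5·(-7)
  = -25 - 10 - 35
  = -70
Equation: -5x - y + 5z = -70

-5x - y + 5z = -70


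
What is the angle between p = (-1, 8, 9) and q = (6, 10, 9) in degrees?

p·q = (-1)·6 + 8·10 + 9·9 = -6 + 80 + 81 = 155
|p| = √((-1)² + 8² + 9²) = √146 ≈ 12.08
|q| = √(6² + 10² + 9²) = √217 ≈ 14.73
cos θ = (p·q)/(|p||q|) = 155/(12.08·14.73) ≈ 0.8708
θ = arccos(0.8708) ≈ 29.45°

29.45°


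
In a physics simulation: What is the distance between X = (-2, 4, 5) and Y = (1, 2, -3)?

d = √[(x₂-x₁)² + (y₂-y₁)² + (z₂-z₁)²]
  = √[3² + (-2)² + (-8)²]
  = √[9 + 4 + 64]
  = √77
  ≈ 8.775

8.775


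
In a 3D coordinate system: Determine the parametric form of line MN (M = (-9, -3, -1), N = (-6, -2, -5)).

Direction vector d = N - M = (-6 + 9, -2 + 3, -5 + 1) = (3, 1, -4)
Parametric form r = M + t·d:
x = -9 + 3t, y = -3 + t, z = -1 - 4t

x = -9 + 3t, y = -3 + t, z = -1 - 4t


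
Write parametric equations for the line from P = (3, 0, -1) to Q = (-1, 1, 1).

Direction vector d = Q - P = (-1 - 3, 1 + 0, 1 + 1) = (-4, 1, 2)
Parametric form r = P + t·d:
x = 3 - 4t, y = 0 + t, z = -1 + 2t

x = 3 - 4t, y = 0 + t, z = -1 + 2t


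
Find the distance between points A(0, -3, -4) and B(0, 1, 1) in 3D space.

d = √[(x₂-x₁)² + (y₂-y₁)² + (z₂-z₁)²]
  = √[0² + 4² + 5²]
  = √[0 + 16 + 25]
  = √41
  ≈ 6.403

6.403


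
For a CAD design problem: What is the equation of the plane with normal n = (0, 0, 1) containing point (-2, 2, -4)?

The plane through P with normal n = (a, b, c) satisfies n·(r - P) = 0,
i.e. ax + by + cz = a·x₀ + b·y₀ + c·z₀.
d = 0·(-2) + 0·2 + 1·(-4)
  = 0 + 0 - 4
  = -4
Equation: z = -4

z = -4


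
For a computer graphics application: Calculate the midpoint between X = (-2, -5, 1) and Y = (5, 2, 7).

M = ((x₁+x₂)/2, (y₁+y₂)/2, (z₁+z₂)/2)
  = ((-2 + 5)/2, (-5 + 2)/2, (1 + 7)/2)
  = (3/2, -3/2, 8/2)
  = (1.5, -1.5, 4)

(1.5, -1.5, 4)


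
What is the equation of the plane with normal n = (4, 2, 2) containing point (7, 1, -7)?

The plane through P with normal n = (a, b, c) satisfies n·(r - P) = 0,
i.e. ax + by + cz = a·x₀ + b·y₀ + c·z₀.
d = 4·7 + 2·1 + 2·(-7)
  = 28 + 2 - 14
  = 16
Equation: 4x + 2y + 2z = 16

4x + 2y + 2z = 16


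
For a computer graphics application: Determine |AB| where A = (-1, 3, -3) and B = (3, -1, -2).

d = √[(x₂-x₁)² + (y₂-y₁)² + (z₂-z₁)²]
  = √[4² + (-4)² + 1²]
  = √[16 + 16 + 1]
  = √33
  ≈ 5.745

5.745


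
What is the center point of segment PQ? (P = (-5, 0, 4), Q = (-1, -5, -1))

M = ((x₁+x₂)/2, (y₁+y₂)/2, (z₁+z₂)/2)
  = ((-5 - 1)/2, (0 - 5)/2, (4 - 1)/2)
  = (-6/2, -5/2, 3/2)
  = (-3, -2.5, 1.5)

(-3, -2.5, 1.5)


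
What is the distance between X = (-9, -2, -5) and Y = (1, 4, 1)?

d = √[(x₂-x₁)² + (y₂-y₁)² + (z₂-z₁)²]
  = √[10² + 6² + 6²]
  = √[100 + 36 + 36]
  = √172
  ≈ 13.11

13.11


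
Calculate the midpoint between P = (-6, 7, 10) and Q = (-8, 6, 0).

M = ((x₁+x₂)/2, (y₁+y₂)/2, (z₁+z₂)/2)
  = ((-6 - 8)/2, (7 + 6)/2, (10 + 0)/2)
  = (-14/2, 13/2, 10/2)
  = (-7, 6.5, 5)

(-7, 6.5, 5)


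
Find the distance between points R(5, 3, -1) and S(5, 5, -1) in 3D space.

d = √[(x₂-x₁)² + (y₂-y₁)² + (z₂-z₁)²]
  = √[0² + 2² + 0²]
  = √[0 + 4 + 0]
  = √4
  ≈ 2

2


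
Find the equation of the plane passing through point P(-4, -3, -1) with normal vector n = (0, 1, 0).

The plane through P with normal n = (a, b, c) satisfies n·(r - P) = 0,
i.e. ax + by + cz = a·x₀ + b·y₀ + c·z₀.
d = 0·(-4) + 1·(-3) + 0·(-1)
  = 0 - 3 + 0
  = -3
Equation: y = -3

y = -3


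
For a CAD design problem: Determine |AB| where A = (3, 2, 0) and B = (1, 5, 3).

d = √[(x₂-x₁)² + (y₂-y₁)² + (z₂-z₁)²]
  = √[(-2)² + 3² + 3²]
  = √[4 + 9 + 9]
  = √22
  ≈ 4.69

4.69


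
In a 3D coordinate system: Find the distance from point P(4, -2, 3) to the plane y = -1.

distance = |a·x₀ + b·y₀ + c·z₀ - d| / √(a² + b² + c²)
  = |0·4 + 1·(-2) + 0·3 - (-1)| / √(0² + 1² + 0²)
  = |0 - 2 + 0 + 1| / √(0 + 1 + 0)
  = |-1| / √1
  = 1 / 1
  ≈ 1

1


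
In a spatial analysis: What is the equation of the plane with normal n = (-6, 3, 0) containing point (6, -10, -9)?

The plane through P with normal n = (a, b, c) satisfies n·(r - P) = 0,
i.e. ax + by + cz = a·x₀ + b·y₀ + c·z₀.
d = (-6)·6 + 3·(-10) + 0·(-9)
  = -36 - 30 + 0
  = -66
Equation: -6x + 3y = -66

-6x + 3y = -66


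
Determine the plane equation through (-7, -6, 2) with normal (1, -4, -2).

The plane through P with normal n = (a, b, c) satisfies n·(r - P) = 0,
i.e. ax + by + cz = a·x₀ + b·y₀ + c·z₀.
d = 1·(-7) + (-4)·(-6) + (-2)·2
  = -7 + 24 - 4
  = 13
Equation: x - 4y - 2z = 13

x - 4y - 2z = 13
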